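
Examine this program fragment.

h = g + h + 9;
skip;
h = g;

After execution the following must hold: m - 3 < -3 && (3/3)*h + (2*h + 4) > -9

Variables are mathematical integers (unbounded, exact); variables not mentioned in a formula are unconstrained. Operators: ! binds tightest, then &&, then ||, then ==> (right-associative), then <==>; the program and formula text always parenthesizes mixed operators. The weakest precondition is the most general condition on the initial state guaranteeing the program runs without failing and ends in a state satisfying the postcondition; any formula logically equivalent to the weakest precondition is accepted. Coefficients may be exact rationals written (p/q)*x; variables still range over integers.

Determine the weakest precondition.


Working backward. After the program, the postcondition m - 3 < -3 && (3/3)*h + (2*h + 4) > -9 must hold; in canonical form it is m < 0 && 3*h > -13.
Before h := g: m < 0 && 3*g > -13
Before skip: m < 0 && 3*g > -13
Before h := g + h + 9: m < 0 && 3*g > -13
Answer: WP = m < 0 && 3*g > -13


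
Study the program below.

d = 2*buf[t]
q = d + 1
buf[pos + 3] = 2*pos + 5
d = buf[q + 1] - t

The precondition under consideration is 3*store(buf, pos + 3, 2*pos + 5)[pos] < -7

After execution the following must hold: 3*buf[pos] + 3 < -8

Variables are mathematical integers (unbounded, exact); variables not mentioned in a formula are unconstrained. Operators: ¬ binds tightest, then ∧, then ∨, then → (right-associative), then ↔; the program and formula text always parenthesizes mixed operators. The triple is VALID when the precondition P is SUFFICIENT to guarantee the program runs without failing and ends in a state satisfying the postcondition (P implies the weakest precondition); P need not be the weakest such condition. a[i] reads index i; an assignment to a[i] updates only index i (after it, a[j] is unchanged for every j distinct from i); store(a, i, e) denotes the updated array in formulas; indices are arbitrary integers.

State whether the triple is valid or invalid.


Working backward. After the program, the postcondition 3*buf[pos] + 3 < -8 must hold; in canonical form it is 3*buf[pos] < -11.
Before d := buf[q + 1] - t: 3*buf[pos] < -11
Before buf[pos + 3] := 2*pos + 5: 3*store(buf, pos + 3, 2*pos + 5)[pos] < -11
Before q := d + 1: 3*store(buf, pos + 3, 2*pos + 5)[pos] < -11
Before d := 2*buf[t]: 3*store(buf, pos + 3, 2*pos + 5)[pos] < -11
The weakest precondition is 3*store(buf, pos + 3, 2*pos + 5)[pos] < -11.
Check whether 3*store(buf, pos + 3, 2*pos + 5)[pos] < -7 implies it.
Countermodel: at the initial state buf = {[0] = -3, [3] = -3, elsewhere -3}, pos = 0, the precondition holds but the weakest precondition fails.
Answer: invalid


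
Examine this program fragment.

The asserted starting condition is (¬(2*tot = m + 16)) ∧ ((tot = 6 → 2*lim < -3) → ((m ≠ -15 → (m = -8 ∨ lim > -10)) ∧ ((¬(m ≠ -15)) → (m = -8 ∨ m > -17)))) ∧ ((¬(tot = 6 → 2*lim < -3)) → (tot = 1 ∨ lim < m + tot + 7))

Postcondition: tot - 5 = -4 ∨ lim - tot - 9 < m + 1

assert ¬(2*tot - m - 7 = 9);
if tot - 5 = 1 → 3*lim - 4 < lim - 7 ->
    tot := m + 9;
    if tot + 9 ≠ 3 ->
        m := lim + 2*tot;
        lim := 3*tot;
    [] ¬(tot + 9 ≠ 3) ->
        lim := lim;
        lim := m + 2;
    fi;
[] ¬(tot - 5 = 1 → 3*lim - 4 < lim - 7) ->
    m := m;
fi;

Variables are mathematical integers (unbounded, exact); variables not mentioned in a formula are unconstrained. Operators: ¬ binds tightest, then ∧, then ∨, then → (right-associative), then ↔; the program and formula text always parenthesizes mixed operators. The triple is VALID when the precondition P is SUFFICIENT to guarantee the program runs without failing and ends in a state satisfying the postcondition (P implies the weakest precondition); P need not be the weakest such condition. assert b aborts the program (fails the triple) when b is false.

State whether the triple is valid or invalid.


Working backward. After the program, the postcondition tot - 5 = -4 ∨ lim - tot - 9 < m + 1 must hold; in canonical form it is tot = 1 ∨ lim < m + tot + 10.
Then branch requires (m ≠ -15 → (m = -8 ∨ lim > -10)) ∧ ((¬(m ≠ -15)) → (m = -8 ∨ m > -17)); else branch requires tot = 1 ∨ lim < m + tot + 10.
Before the if: ((tot = 6 → 2*lim < -3) → ((m ≠ -15 → (m = -8 ∨ lim > -10)) ∧ ((¬(m ≠ -15)) → (m = -8 ∨ m > -17)))) ∧ ((¬(tot = 6 → 2*lim < -3)) → (tot = 1 ∨ lim < m + tot + 10))
Before assert ¬(2*tot - m - 7 = 9): (¬(2*tot = m + 16)) ∧ ((tot = 6 → 2*lim < -3) → ((m ≠ -15 → (m = -8 ∨ lim > -10)) ∧ ((¬(m ≠ -15)) → (m = -8 ∨ m > -17)))) ∧ ((¬(tot = 6 → 2*lim < -3)) → (tot = 1 ∨ lim < m + tot + 10))
The weakest precondition is (¬(2*tot = m + 16)) ∧ ((tot = 6 → 2*lim < -3) → ((m ≠ -15 → (m = -8 ∨ lim > -10)) ∧ ((¬(m ≠ -15)) → (m = -8 ∨ m > -17)))) ∧ ((¬(tot = 6 → 2*lim < -3)) → (tot = 1 ∨ lim < m + tot + 10)).
Check whether (¬(2*tot = m + 16)) ∧ ((tot = 6 → 2*lim < -3) → ((m ≠ -15 → (m = -8 ∨ lim > -10)) ∧ ((¬(m ≠ -15)) → (m = -8 ∨ m > -17)))) ∧ ((¬(tot = 6 → 2*lim < -3)) → (tot = 1 ∨ lim < m + tot + 7)) implies it.
Every state satisfying the precondition satisfies the weakest precondition: the implication holds.
Answer: valid


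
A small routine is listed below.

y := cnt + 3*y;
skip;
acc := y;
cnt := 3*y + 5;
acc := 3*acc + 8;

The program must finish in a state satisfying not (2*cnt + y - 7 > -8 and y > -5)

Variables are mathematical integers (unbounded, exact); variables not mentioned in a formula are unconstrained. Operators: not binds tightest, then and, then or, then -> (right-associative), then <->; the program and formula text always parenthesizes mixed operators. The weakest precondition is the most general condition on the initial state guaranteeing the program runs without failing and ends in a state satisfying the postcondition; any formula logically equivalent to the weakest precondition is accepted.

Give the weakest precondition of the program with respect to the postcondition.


Working backward. After the program, the postcondition not (2*cnt + y - 7 > -8 and y > -5) must hold; in canonical form it is not (2*cnt + y > -1 and y > -5).
Before acc := 3*acc + 8: not (2*cnt + y > -1 and y > -5)
Before cnt := 3*y + 5: not (7*y > -11 and y > -5)
Before acc := y: not (7*y > -11 and y > -5)
Before skip: not (7*y > -11 and y > -5)
Before y := cnt + 3*y: not (7*cnt + 21*y > -11 and cnt + 3*y > -5)
Answer: WP = not (7*cnt + 21*y > -11 and cnt + 3*y > -5)


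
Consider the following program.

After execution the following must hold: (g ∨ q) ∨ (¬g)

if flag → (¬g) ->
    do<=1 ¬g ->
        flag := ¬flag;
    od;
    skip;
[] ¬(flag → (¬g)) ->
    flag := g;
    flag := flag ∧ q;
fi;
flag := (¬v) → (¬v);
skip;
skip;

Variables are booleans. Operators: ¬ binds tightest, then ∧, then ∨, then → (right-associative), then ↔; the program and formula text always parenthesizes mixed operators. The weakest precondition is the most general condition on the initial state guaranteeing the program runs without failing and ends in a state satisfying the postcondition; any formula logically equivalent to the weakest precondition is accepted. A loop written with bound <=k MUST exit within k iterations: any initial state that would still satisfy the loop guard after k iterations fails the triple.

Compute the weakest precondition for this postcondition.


Working backward. After the program, the postcondition (g ∨ q) ∨ (¬g) must hold; in canonical form it is true.
Before skip: true
Before skip: true
Before flag := (¬v) → (¬v): true
Then branch requires (¬g) → g; else branch requires true.
Before the if: (flag → (¬g)) → ((¬g) → g)
Answer: WP = (flag → (¬g)) → ((¬g) → g)


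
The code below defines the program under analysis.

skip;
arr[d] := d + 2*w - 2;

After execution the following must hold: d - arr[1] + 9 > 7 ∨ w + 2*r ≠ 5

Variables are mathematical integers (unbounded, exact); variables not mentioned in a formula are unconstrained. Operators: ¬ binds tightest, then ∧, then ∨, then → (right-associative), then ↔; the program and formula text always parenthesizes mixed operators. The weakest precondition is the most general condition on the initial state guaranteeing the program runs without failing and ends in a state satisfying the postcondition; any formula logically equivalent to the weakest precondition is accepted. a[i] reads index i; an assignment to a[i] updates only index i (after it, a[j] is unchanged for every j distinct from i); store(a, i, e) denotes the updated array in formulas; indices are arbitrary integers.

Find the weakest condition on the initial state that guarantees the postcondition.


Working backward. After the program, the postcondition d - arr[1] + 9 > 7 ∨ w + 2*r ≠ 5 must hold; in canonical form it is d > arr[1] - 2 ∨ 2*r + w ≠ 5.
Before arr[d] := d + 2*w - 2: d > store(arr, d, d + 2*w - 2)[1] - 2 ∨ 2*r + w ≠ 5
Before skip: d > store(arr, d, d + 2*w - 2)[1] - 2 ∨ 2*r + w ≠ 5
Answer: WP = d > store(arr, d, d + 2*w - 2)[1] - 2 ∨ 2*r + w ≠ 5


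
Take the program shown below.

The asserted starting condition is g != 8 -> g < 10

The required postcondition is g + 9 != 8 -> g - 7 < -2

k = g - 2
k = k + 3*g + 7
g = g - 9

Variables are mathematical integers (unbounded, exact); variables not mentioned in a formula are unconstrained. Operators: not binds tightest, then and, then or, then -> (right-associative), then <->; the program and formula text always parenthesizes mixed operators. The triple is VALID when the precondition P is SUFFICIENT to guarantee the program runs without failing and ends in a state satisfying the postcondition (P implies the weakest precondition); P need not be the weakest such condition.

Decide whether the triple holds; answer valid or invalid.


Working backward. After the program, the postcondition g + 9 != 8 -> g - 7 < -2 must hold; in canonical form it is g != -1 -> g < 5.
Before g := g - 9: g != 8 -> g < 14
Before k := k + 3*g + 7: g != 8 -> g < 14
Before k := g - 2: g != 8 -> g < 14
The weakest precondition is g != 8 -> g < 14.
Check whether g != 8 -> g < 10 implies it.
Every state satisfying the precondition satisfies the weakest precondition: the implication holds.
Answer: valid


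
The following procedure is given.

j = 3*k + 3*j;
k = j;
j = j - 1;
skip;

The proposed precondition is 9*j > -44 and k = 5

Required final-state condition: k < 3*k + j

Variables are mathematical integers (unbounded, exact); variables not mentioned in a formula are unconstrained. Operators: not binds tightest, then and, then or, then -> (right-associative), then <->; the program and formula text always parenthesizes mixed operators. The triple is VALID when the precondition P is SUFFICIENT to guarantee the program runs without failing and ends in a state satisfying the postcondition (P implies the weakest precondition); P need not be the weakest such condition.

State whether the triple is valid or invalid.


Working backward. After the program, the postcondition k < 3*k + j must hold; in canonical form it is j + 2*k > 0.
Before skip: j + 2*k > 0
Before j := j - 1: j + 2*k > 1
Before k := j: 3*j > 1
Before j := 3*k + 3*j: 9*j + 9*k > 1
The weakest precondition is 9*j + 9*k > 1.
Check whether 9*j > -44 and k = 5 implies it.
Every state satisfying the precondition satisfies the weakest precondition: the implication holds.
Answer: valid


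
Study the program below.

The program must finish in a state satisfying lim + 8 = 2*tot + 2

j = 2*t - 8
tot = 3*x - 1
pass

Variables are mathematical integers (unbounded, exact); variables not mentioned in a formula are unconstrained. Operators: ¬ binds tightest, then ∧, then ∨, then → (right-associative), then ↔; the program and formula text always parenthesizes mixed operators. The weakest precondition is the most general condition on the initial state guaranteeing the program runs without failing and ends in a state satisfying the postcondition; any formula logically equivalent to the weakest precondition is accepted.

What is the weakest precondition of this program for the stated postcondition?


Working backward. After the program, the postcondition lim + 8 = 2*tot + 2 must hold; in canonical form it is lim = 2*tot - 6.
Before skip: lim = 2*tot - 6
Before tot := 3*x - 1: lim = 6*x - 8
Before j := 2*t - 8: lim = 6*x - 8
Answer: WP = lim = 6*x - 8


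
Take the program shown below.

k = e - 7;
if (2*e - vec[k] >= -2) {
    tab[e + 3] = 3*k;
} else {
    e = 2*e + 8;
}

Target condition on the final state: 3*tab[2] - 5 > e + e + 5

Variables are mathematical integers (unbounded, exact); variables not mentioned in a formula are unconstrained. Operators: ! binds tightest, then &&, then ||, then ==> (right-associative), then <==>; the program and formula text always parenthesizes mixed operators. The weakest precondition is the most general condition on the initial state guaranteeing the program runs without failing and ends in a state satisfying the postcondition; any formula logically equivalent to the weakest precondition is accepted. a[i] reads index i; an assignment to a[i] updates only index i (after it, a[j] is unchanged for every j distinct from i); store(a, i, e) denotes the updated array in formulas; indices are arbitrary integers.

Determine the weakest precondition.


Working backward. After the program, the postcondition 3*tab[2] - 5 > e + e + 5 must hold; in canonical form it is 3*tab[2] > 2*e + 10.
Then branch requires 3*store(tab, e + 3, 3*k)[2] > 2*e + 10; else branch requires 3*tab[2] > 4*e + 26.
Before the if: (2*e >= vec[k] - 2 ==> 3*store(tab, e + 3, 3*k)[2] > 2*e + 10) && ((!(2*e >= vec[k] - 2)) ==> 3*tab[2] > 4*e + 26)
Before k := e - 7: (2*e >= vec[e - 7] - 2 ==> 3*store(tab, e + 3, 3*e - 21)[2] > 2*e + 10) && ((!(2*e >= vec[e - 7] - 2)) ==> 3*tab[2] > 4*e + 26)
Answer: WP = (2*e >= vec[e - 7] - 2 ==> 3*store(tab, e + 3, 3*e - 21)[2] > 2*e + 10) && ((!(2*e >= vec[e - 7] - 2)) ==> 3*tab[2] > 4*e + 26)


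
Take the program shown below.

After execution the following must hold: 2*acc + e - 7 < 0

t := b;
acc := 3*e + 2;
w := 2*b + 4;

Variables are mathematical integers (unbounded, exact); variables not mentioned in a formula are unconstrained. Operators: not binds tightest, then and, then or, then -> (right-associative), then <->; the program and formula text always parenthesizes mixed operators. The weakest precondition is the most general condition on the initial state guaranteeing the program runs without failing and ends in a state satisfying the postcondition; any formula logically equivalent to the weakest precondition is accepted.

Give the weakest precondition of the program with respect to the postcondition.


Working backward. After the program, the postcondition 2*acc + e - 7 < 0 must hold; in canonical form it is 2*acc + e < 7.
Before w := 2*b + 4: 2*acc + e < 7
Before acc := 3*e + 2: 7*e < 3
Before t := b: 7*e < 3
Answer: WP = 7*e < 3


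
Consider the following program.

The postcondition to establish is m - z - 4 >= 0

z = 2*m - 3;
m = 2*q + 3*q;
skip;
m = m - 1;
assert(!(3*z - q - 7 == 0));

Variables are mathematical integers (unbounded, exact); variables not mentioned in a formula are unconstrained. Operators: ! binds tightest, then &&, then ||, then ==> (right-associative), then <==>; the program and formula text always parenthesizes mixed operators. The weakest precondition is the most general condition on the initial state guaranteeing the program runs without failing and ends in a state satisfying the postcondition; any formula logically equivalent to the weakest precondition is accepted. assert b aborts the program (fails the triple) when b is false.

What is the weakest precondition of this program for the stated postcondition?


Working backward. After the program, the postcondition m - z - 4 >= 0 must hold; in canonical form it is m >= z + 4.
Before assert !(3*z - q - 7 == 0): (!(3*z == q + 7)) && m >= z + 4
Before m := m - 1: (!(3*z == q + 7)) && m >= z + 5
Before skip: (!(3*z == q + 7)) && m >= z + 5
Before m := 2*q + 3*q: (!(3*z == q + 7)) && 5*q >= z + 5
Before z := 2*m - 3: (!(6*m == q + 16)) && 5*q >= 2*m + 2
Answer: WP = (!(6*m == q + 16)) && 5*q >= 2*m + 2


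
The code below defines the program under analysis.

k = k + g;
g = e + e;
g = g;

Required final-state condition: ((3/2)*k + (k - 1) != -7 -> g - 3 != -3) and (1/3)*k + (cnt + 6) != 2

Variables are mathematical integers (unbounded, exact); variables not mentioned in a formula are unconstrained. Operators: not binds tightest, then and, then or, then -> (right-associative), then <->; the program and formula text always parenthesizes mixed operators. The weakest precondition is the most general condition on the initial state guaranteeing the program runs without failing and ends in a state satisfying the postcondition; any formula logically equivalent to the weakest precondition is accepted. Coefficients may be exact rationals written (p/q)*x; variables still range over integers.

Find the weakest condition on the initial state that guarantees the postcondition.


Working backward. After the program, the postcondition ((3/2)*k + (k - 1) != -7 -> g - 3 != -3) and (1/3)*k + (cnt + 6) != 2 must hold; in canonical form it is ((5/2)*k != -6 -> g != 0) and cnt + (1/3)*k != -4.
Before g := g: ((5/2)*k != -6 -> g != 0) and cnt + (1/3)*k != -4
Before g := e + e: ((5/2)*k != -6 -> 2*e != 0) and cnt + (1/3)*k != -4
Before k := k + g: ((5/2)*g + (5/2)*k != -6 -> 2*e != 0) and cnt + (1/3)*g + (1/3)*k != -4
Answer: WP = ((5/2)*g + (5/2)*k != -6 -> 2*e != 0) and cnt + (1/3)*g + (1/3)*k != -4


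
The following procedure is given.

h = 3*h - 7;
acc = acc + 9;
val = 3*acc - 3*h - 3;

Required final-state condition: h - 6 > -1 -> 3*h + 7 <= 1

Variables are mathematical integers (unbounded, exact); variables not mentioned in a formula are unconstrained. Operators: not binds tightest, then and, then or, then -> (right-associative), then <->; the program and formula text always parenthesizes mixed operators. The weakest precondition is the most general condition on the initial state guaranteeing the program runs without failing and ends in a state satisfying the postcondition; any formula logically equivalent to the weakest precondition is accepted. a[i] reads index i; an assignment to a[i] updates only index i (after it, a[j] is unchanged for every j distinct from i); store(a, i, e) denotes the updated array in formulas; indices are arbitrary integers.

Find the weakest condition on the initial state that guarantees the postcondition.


Working backward. After the program, the postcondition h - 6 > -1 -> 3*h + 7 <= 1 must hold; in canonical form it is h > 5 -> 3*h <= -6.
Before val := 3*acc - 3*h - 3: h > 5 -> 3*h <= -6
Before acc := acc + 9: h > 5 -> 3*h <= -6
Before h := 3*h - 7: 3*h > 12 -> 9*h <= 15
Answer: WP = 3*h > 12 -> 9*h <= 15


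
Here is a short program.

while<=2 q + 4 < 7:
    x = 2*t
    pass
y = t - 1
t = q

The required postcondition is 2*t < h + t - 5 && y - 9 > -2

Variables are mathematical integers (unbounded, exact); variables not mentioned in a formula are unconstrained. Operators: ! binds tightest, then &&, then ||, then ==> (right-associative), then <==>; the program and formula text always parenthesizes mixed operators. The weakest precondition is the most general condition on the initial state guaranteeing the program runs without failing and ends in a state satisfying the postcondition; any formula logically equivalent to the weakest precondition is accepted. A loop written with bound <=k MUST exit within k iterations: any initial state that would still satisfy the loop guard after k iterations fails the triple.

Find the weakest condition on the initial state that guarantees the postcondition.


Working backward. After the program, the postcondition 2*t < h + t - 5 && y - 9 > -2 must hold; in canonical form it is t < h - 5 && y > 7.
Before t := q: q < h - 5 && y > 7
Before y := t - 1: q < h - 5 && t > 8
Before the loop (bound <=2), unroll the exhaustion recursion (WP_0 = exit-now case; WP_j = one more guarded iteration, up to j = 2):
  WP_0: (!(q < 3)) && q < h - 5 && t > 8
  WP_1: (q < 3 ==> ((!(q < 3)) && q < h - 5 && t > 8)) && ((!(q < 3)) ==> (q < h - 5 && t > 8))
  WP_2: (q < 3 ==> ((q < 3 ==> ((!(q < 3)) && q < h - 5 && t > 8)) && ((!(q < 3)) ==> (q < h - 5 && t > 8)))) && ((!(q < 3)) ==> (q < h - 5 && t > 8))
So before the loop: (q < 3 ==> ((q < 3 ==> ((!(q < 3)) && q < h - 5 && t > 8)) && ((!(q < 3)) ==> (q < h - 5 && t > 8)))) && ((!(q < 3)) ==> (q < h - 5 && t > 8))
Answer: WP = (q < 3 ==> ((q < 3 ==> ((!(q < 3)) && q < h - 5 && t > 8)) && ((!(q < 3)) ==> (q < h - 5 && t > 8)))) && ((!(q < 3)) ==> (q < h - 5 && t > 8))


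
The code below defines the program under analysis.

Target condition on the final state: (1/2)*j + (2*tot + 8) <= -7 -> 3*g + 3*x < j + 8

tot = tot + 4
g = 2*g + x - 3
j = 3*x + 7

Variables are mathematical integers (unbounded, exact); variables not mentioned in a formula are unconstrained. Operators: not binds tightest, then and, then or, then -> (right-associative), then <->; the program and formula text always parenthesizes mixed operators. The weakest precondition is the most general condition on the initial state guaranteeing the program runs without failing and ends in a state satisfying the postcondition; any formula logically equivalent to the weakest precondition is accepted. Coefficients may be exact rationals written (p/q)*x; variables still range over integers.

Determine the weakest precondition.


Working backward. After the program, the postcondition (1/2)*j + (2*tot + 8) <= -7 -> 3*g + 3*x < j + 8 must hold; in canonical form it is (1/2)*j + 2*tot <= -15 -> 3*g + 3*x < j + 8.
Before j := 3*x + 7: 2*tot + (3/2)*x <= -37/2 -> 3*g < 15
Before g := 2*g + x - 3: 2*tot + (3/2)*x <= -37/2 -> 6*g + 3*x < 24
Before tot := tot + 4: 2*tot + (3/2)*x <= -53/2 -> 6*g + 3*x < 24
Answer: WP = 2*tot + (3/2)*x <= -53/2 -> 6*g + 3*x < 24


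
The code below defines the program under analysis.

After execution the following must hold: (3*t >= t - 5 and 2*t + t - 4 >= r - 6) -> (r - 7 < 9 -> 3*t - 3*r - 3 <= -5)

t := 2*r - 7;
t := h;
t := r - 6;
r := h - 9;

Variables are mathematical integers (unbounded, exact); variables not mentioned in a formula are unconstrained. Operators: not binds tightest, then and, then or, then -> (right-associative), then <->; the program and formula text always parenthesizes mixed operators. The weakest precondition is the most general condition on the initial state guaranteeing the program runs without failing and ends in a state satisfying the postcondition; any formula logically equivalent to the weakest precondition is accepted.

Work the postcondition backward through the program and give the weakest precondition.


Working backward. After the program, the postcondition (3*t >= t - 5 and 2*t + t - 4 >= r - 6) -> (r - 7 < 9 -> 3*t - 3*r - 3 <= -5) must hold; in canonical form it is (2*t >= -5 and 3*t >= r - 2) -> (r < 16 -> 3*t <= 3*r - 2).
Before r := h - 9: (2*t >= -5 and 3*t >= h - 11) -> (h < 25 -> 3*t <= 3*h - 29)
Before t := r - 6: (2*r >= 7 and 3*r >= h + 7) -> (h < 25 -> 3*r <= 3*h - 11)
Before t := h: (2*r >= 7 and 3*r >= h + 7) -> (h < 25 -> 3*r <= 3*h - 11)
Before t := 2*r - 7: (2*r >= 7 and 3*r >= h + 7) -> (h < 25 -> 3*r <= 3*h - 11)
Answer: WP = (2*r >= 7 and 3*r >= h + 7) -> (h < 25 -> 3*r <= 3*h - 11)


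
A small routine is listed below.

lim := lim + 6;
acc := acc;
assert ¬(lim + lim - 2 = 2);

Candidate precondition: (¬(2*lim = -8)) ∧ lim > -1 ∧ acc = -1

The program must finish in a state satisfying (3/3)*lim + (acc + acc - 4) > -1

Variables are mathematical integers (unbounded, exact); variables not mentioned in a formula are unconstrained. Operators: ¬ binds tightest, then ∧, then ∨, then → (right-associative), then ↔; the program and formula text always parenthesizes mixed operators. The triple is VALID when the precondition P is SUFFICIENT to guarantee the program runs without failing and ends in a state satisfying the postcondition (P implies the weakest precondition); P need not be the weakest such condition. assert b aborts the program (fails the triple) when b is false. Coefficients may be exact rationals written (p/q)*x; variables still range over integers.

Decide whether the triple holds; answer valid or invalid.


Working backward. After the program, the postcondition (3/3)*lim + (acc + acc - 4) > -1 must hold; in canonical form it is 2*acc + lim > 3.
Before assert ¬(lim + lim - 2 = 2): (¬(2*lim = 4)) ∧ 2*acc + lim > 3
Before acc := acc: (¬(2*lim = 4)) ∧ 2*acc + lim > 3
Before lim := lim + 6: (¬(2*lim = -8)) ∧ 2*acc + lim > -3
The weakest precondition is (¬(2*lim = -8)) ∧ 2*acc + lim > -3.
Check whether (¬(2*lim = -8)) ∧ lim > -1 ∧ acc = -1 implies it.
Every state satisfying the precondition satisfies the weakest precondition: the implication holds.
Answer: valid


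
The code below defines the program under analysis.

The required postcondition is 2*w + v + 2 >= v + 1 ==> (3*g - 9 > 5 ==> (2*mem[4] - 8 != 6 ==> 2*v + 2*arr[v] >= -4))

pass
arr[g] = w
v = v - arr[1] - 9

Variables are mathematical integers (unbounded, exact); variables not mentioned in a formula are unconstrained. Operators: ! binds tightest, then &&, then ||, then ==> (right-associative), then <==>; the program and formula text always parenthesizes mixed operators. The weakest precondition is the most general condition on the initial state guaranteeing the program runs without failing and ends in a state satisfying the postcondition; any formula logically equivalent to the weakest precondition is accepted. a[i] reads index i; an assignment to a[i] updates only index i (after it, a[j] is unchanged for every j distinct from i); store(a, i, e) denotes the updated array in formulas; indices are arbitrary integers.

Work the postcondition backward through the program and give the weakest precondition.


Working backward. After the program, the postcondition 2*w + v + 2 >= v + 1 ==> (3*g - 9 > 5 ==> (2*mem[4] - 8 != 6 ==> 2*v + 2*arr[v] >= -4)) must hold; in canonical form it is 2*w >= -1 ==> (3*g > 14 ==> (2*mem[4] != 14 ==> 2*arr[v] + 2*v >= -4)).
Before v := v - arr[1] - 9: 2*w >= -1 ==> (3*g > 14 ==> (2*mem[4] != 14 ==> 2*arr[-arr[1] + v - 9] + 2*v >= 2*arr[1] + 14))
Before arr[g] := w: 2*w >= -1 ==> (3*g > 14 ==> (2*mem[4] != 14 ==> 2*store(arr, g, w)[-store(arr, g, w)[1] + v - 9] + 2*v >= 2*store(arr, g, w)[1] + 14))
Before skip: 2*w >= -1 ==> (3*g > 14 ==> (2*mem[4] != 14 ==> 2*store(arr, g, w)[-store(arr, g, w)[1] + v - 9] + 2*v >= 2*store(arr, g, w)[1] + 14))
Answer: WP = 2*w >= -1 ==> (3*g > 14 ==> (2*mem[4] != 14 ==> 2*store(arr, g, w)[-store(arr, g, w)[1] + v - 9] + 2*v >= 2*store(arr, g, w)[1] + 14))


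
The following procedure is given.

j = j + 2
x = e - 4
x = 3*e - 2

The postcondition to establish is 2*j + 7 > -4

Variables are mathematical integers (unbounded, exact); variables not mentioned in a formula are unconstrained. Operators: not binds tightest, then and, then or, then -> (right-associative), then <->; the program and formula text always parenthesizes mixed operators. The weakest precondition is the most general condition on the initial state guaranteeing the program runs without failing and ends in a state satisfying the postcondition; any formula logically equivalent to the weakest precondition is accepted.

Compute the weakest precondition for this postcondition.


Working backward. After the program, the postcondition 2*j + 7 > -4 must hold; in canonical form it is 2*j > -11.
Before x := 3*e - 2: 2*j > -11
Before x := e - 4: 2*j > -11
Before j := j + 2: 2*j > -15
Answer: WP = 2*j > -15


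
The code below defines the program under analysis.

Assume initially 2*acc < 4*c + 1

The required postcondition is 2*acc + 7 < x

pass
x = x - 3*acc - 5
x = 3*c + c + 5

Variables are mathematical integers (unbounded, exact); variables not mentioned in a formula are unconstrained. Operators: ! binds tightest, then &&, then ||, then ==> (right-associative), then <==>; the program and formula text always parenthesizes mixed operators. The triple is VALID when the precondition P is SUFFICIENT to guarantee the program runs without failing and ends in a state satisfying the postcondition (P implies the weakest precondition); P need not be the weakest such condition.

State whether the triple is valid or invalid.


Working backward. After the program, the postcondition 2*acc + 7 < x must hold; in canonical form it is 2*acc < x - 7.
Before x := 3*c + c + 5: 2*acc < 4*c - 2
Before x := x - 3*acc - 5: 2*acc < 4*c - 2
Before skip: 2*acc < 4*c - 2
The weakest precondition is 2*acc < 4*c - 2.
Check whether 2*acc < 4*c + 1 implies it.
Countermodel: at the initial state acc = 0, c = 0, the precondition holds but the weakest precondition fails.
Answer: invalid


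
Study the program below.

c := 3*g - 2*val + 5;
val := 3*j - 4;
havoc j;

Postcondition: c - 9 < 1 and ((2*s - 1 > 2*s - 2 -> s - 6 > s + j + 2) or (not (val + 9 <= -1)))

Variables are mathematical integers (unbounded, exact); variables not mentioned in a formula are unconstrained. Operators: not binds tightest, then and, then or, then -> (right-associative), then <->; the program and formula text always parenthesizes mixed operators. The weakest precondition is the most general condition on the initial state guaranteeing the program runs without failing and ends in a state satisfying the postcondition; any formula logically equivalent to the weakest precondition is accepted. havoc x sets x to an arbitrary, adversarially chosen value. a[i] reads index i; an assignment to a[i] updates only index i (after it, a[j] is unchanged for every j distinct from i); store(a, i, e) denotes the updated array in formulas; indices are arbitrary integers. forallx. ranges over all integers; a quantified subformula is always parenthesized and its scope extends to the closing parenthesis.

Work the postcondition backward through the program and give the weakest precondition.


Working backward. After the program, the postcondition c - 9 < 1 and ((2*s - 1 > 2*s - 2 -> s - 6 > s + j + 2) or (not (val + 9 <= -1))) must hold; in canonical form it is c < 10 and (j < -8 or (not (val <= -10))).
Before havoc j: forall j_1. (c < 10 and (j_1 < -8 or (not (val <= -10))))
Before val := 3*j - 4: forall j_1. (c < 10 and (j_1 < -8 or (not (3*j <= -6))))
Before c := 3*g - 2*val + 5: forall j_1. (3*g < 2*val + 5 and (j_1 < -8 or (not (3*j <= -6))))
Answer: WP = forall j_1. (3*g < 2*val + 5 and (j_1 < -8 or (not (3*j <= -6))))


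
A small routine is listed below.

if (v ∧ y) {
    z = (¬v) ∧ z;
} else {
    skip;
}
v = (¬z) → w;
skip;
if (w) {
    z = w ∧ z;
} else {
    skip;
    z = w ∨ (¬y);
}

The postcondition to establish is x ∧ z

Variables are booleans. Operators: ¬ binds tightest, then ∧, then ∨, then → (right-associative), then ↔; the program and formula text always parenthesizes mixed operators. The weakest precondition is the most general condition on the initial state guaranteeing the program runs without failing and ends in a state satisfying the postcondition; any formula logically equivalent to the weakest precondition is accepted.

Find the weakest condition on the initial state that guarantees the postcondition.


Working backward. After the program, x ∧ z must hold.
Then branch requires x ∧ w ∧ z; else branch requires x ∧ (w ∨ (¬y)).
Before the if: (w → (x ∧ w ∧ z)) ∧ ((¬w) → (x ∧ (w ∨ (¬y))))
Before skip: (w → (x ∧ w ∧ z)) ∧ ((¬w) → (x ∧ (w ∨ (¬y))))
Before v := (¬z) → w: (w → (x ∧ w ∧ z)) ∧ ((¬w) → (x ∧ (w ∨ (¬y))))
Then branch requires (w → (x ∧ w ∧ (¬v) ∧ z)) ∧ ((¬w) → (x ∧ (w ∨ (¬y)))); else branch requires (w → (x ∧ w ∧ z)) ∧ ((¬w) → (x ∧ (w ∨ (¬y)))).
Before the if: ((v ∧ y) → ((w → (x ∧ w ∧ (¬v) ∧ z)) ∧ ((¬w) → (x ∧ (w ∨ (¬y)))))) ∧ ((¬(v ∧ y)) → ((w → (x ∧ w ∧ z)) ∧ ((¬w) → (x ∧ (w ∨ (¬y))))))
Answer: WP = ((v ∧ y) → ((w → (x ∧ w ∧ (¬v) ∧ z)) ∧ ((¬w) → (x ∧ (w ∨ (¬y)))))) ∧ ((¬(v ∧ y)) → ((w → (x ∧ w ∧ z)) ∧ ((¬w) → (x ∧ (w ∨ (¬y))))))


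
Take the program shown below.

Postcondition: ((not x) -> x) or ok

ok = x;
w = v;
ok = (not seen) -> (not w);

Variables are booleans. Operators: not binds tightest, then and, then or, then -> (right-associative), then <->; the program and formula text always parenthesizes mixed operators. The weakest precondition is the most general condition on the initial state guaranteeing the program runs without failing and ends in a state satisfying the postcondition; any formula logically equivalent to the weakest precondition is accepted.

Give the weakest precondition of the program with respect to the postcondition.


Working backward. After the program, ((not x) -> x) or ok must hold.
Before ok := (not seen) -> (not w): ((not x) -> x) or ((not seen) -> (not w))
Before w := v: ((not x) -> x) or ((not seen) -> (not v))
Before ok := x: ((not x) -> x) or ((not seen) -> (not v))
Answer: WP = ((not x) -> x) or ((not seen) -> (not v))


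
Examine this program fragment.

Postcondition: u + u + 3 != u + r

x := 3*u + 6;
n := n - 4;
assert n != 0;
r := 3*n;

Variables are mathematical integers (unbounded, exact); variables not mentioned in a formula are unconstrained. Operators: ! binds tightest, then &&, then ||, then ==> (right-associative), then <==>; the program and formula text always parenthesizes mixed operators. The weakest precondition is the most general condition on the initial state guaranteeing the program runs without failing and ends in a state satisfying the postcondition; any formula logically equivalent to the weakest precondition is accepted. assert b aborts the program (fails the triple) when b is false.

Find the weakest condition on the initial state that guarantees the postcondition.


Working backward. After the program, the postcondition u + u + 3 != u + r must hold; in canonical form it is u != r - 3.
Before r := 3*n: u != 3*n - 3
Before assert n != 0: n != 0 && u != 3*n - 3
Before n := n - 4: n != 4 && u != 3*n - 15
Before x := 3*u + 6: n != 4 && u != 3*n - 15
Answer: WP = n != 4 && u != 3*n - 15


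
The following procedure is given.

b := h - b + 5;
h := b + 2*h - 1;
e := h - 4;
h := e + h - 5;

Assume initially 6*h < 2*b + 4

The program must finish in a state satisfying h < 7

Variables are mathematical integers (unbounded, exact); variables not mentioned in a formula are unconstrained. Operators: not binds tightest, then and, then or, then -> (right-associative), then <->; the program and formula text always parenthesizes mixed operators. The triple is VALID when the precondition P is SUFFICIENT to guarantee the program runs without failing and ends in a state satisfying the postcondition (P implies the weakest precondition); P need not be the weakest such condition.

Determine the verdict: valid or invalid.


Working backward. After the program, h < 7 must hold.
Before h := e + h - 5: e + h < 12
Before e := h - 4: 2*h < 16
Before h := b + 2*h - 1: 2*b + 4*h < 18
Before b := h - b + 5: 6*h < 2*b + 8
The weakest precondition is 6*h < 2*b + 8.
Check whether 6*h < 2*b + 4 implies it.
Every state satisfying the precondition satisfies the weakest precondition: the implication holds.
Answer: valid


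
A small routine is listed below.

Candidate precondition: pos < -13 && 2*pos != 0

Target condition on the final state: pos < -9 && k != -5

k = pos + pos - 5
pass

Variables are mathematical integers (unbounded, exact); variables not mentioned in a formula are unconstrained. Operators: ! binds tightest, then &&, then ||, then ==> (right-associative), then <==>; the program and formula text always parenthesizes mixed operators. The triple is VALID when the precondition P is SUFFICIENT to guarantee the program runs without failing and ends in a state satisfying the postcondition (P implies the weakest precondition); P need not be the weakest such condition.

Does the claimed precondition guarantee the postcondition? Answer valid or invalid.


Working backward. After the program, pos < -9 && k != -5 must hold.
Before skip: pos < -9 && k != -5
Before k := pos + pos - 5: pos < -9 && 2*pos != 0
The weakest precondition is pos < -9 && 2*pos != 0.
Check whether pos < -13 && 2*pos != 0 implies it.
Every state satisfying the precondition satisfies the weakest precondition: the implication holds.
Answer: valid


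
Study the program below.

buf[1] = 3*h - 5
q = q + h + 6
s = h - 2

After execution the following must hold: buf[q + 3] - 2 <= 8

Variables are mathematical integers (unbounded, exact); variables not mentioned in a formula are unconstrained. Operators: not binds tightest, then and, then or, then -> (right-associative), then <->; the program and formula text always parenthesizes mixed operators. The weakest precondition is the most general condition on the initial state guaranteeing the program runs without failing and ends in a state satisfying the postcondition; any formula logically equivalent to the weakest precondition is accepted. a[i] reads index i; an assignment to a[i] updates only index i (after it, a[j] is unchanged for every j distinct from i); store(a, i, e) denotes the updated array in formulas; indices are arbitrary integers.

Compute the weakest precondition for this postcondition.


Working backward. After the program, the postcondition buf[q + 3] - 2 <= 8 must hold; in canonical form it is buf[q + 3] <= 10.
Before s := h - 2: buf[q + 3] <= 10
Before q := q + h + 6: buf[h + q + 9] <= 10
Before buf[1] := 3*h - 5: store(buf, 1, 3*h - 5)[h + q + 9] <= 10
Answer: WP = store(buf, 1, 3*h - 5)[h + q + 9] <= 10


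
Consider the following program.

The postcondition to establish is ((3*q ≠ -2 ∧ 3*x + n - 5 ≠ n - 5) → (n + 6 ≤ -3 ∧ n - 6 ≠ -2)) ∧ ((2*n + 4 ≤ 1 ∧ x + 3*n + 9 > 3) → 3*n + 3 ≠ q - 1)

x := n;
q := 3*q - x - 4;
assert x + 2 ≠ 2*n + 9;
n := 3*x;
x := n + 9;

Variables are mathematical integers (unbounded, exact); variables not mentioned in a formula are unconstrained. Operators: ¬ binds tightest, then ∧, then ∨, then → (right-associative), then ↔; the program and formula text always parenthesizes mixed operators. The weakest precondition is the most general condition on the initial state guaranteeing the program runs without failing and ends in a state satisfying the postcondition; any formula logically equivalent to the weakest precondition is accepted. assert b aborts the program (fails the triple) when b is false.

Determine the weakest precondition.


Working backward. After the program, the postcondition ((3*q ≠ -2 ∧ 3*x + n - 5 ≠ n - 5) → (n + 6 ≤ -3 ∧ n - 6 ≠ -2)) ∧ ((2*n + 4 ≤ 1 ∧ x + 3*n + 9 > 3) → 3*n + 3 ≠ q - 1) must hold; in canonical form it is ((3*q ≠ -2 ∧ 3*x ≠ 0) → (n ≤ -9 ∧ n ≠ 4)) ∧ ((2*n ≤ -3 ∧ 3*n + x > -6) → 3*n ≠ q - 4).
Before x := n + 9: ((3*q ≠ -2 ∧ 3*n ≠ -27) → (n ≤ -9 ∧ n ≠ 4)) ∧ ((2*n ≤ -3 ∧ 4*n > -15) → 3*n ≠ q - 4)
Before n := 3*x: ((3*q ≠ -2 ∧ 9*x ≠ -27) → (3*x ≤ -9 ∧ 3*x ≠ 4)) ∧ ((6*x ≤ -3 ∧ 12*x > -15) → 9*x ≠ q - 4)
Before assert x + 2 ≠ 2*n + 9: x ≠ 2*n + 7 ∧ ((3*q ≠ -2 ∧ 9*x ≠ -27) → (3*x ≤ -9 ∧ 3*x ≠ 4)) ∧ ((6*x ≤ -3 ∧ 12*x > -15) → 9*x ≠ q - 4)
Before q := 3*q - x - 4: x ≠ 2*n + 7 ∧ ((9*q ≠ 3*x + 10 ∧ 9*x ≠ -27) → (3*x ≤ -9 ∧ 3*x ≠ 4)) ∧ ((6*x ≤ -3 ∧ 12*x > -15) → 10*x ≠ 3*q - 8)
Before x := n: n ≠ -7 ∧ ((9*q ≠ 3*n + 10 ∧ 9*n ≠ -27) → (3*n ≤ -9 ∧ 3*n ≠ 4)) ∧ ((6*n ≤ -3 ∧ 12*n > -15) → 10*n ≠ 3*q - 8)
Answer: WP = n ≠ -7 ∧ ((9*q ≠ 3*n + 10 ∧ 9*n ≠ -27) → (3*n ≤ -9 ∧ 3*n ≠ 4)) ∧ ((6*n ≤ -3 ∧ 12*n > -15) → 10*n ≠ 3*q - 8)


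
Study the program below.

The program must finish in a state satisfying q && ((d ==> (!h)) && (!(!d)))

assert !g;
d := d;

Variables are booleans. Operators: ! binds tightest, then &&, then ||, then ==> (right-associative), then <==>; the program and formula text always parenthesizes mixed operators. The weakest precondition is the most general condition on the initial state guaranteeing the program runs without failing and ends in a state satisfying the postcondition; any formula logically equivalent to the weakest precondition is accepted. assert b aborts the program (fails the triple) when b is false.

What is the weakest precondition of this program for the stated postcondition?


Working backward. After the program, the postcondition q && ((d ==> (!h)) && (!(!d))) must hold; in canonical form it is q && (d ==> (!h)) && d.
Before d := d: q && (d ==> (!h)) && d
Before assert !g: (!g) && q && (d ==> (!h)) && d
Answer: WP = (!g) && q && (d ==> (!h)) && d
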